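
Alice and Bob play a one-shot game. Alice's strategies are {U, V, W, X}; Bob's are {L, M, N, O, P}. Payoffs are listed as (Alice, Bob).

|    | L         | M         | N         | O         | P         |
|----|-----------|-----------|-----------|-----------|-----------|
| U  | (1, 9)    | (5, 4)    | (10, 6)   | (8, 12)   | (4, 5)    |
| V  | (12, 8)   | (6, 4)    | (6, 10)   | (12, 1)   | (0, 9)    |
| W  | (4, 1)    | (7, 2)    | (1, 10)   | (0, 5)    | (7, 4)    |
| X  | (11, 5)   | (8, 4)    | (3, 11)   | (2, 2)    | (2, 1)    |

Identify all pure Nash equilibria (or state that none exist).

There is no pure-strategy Nash equilibrium

A profile is a Nash equilibrium when each player is best-responding to the other.
Alice's best responses — vs L: V (payoff 12); vs M: X (payoff 8); vs N: U (payoff 10); vs O: V (payoff 12); vs P: W (payoff 7).
Bob's best responses — vs U: O (payoff 12); vs V: N (payoff 10); vs W: N (payoff 10); vs X: N (payoff 11).
No cell has both players best-responding. For instance, Alice's best reply to L is V, but against V Bob prefers N over L.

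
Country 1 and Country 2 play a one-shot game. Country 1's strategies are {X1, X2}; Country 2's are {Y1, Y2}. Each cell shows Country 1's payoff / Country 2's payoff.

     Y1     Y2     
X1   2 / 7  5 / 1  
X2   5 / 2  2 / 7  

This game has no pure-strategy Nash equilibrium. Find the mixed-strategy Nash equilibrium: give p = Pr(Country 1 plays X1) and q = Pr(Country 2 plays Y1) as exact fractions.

In a mixed NE each player is indifferent between their pure strategies, so the opponent's mix sets the indifference.
Country 2 indifferent between Y1 and Y2: p·7 + (1−p)·2 = p·1 + (1−p)·7 ⟹ 2 + 5p = 7 + (-6)p ⟹ p = 5/11.
Country 1 indifferent between X1 and X2: q·2 + (1−q)·5 = q·5 + (1−q)·2 ⟹ 5 + (-3)q = 2 + 3q ⟹ q = 1/2.

p = 5/11, q = 1/2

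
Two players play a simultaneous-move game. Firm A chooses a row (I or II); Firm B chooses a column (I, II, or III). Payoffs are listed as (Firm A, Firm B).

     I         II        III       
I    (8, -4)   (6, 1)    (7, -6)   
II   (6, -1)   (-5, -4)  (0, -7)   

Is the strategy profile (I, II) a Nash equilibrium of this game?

Yes

Holding Firm B at II: Firm A gets 6 from I, versus -5 from II. No profitable deviation for Firm A.
Holding Firm A at I: Firm B gets 1 from II, versus -4 from I, -6 from III. No profitable deviation for Firm B either.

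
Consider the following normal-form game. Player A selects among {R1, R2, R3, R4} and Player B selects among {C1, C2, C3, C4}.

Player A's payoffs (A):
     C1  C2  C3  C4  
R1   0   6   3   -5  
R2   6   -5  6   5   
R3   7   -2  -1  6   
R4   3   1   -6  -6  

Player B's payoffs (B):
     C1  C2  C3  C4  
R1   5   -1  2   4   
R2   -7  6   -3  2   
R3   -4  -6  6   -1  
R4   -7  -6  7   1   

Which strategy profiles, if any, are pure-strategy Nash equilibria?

There is no pure-strategy Nash equilibrium

A profile is a Nash equilibrium when each player is best-responding to the other.
Player A's best responses — vs C1: R3 (payoff 7); vs C2: R1 (payoff 6); vs C3: R2 (payoff 6); vs C4: R3 (payoff 6).
Player B's best responses — vs R1: C1 (payoff 5); vs R2: C2 (payoff 6); vs R3: C3 (payoff 6); vs R4: C3 (payoff 7).
No cell has both players best-responding. For instance, Player A's best reply to C4 is R3, but against R3 Player B prefers C3 over C4.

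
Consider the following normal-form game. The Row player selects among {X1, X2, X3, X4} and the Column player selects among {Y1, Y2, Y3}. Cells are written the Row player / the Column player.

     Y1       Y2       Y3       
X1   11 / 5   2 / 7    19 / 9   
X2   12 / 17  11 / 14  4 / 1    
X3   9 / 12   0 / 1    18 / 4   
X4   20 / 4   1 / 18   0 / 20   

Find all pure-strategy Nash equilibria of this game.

Check mutual best responses: a cell is a NE iff neither player can gain by unilaterally deviating.
The Row player's best responses — vs Y1: X4 (payoff 20); vs Y2: X2 (payoff 11); vs Y3: X1 (payoff 19).
The Column player's best responses — vs X1: Y3 (payoff 9); vs X2: Y1 (payoff 17); vs X3: Y1 (payoff 12); vs X4: Y3 (payoff 20).
The only mutual best response is (X1, Y3); neither player gains by switching there.

(X1, Y3)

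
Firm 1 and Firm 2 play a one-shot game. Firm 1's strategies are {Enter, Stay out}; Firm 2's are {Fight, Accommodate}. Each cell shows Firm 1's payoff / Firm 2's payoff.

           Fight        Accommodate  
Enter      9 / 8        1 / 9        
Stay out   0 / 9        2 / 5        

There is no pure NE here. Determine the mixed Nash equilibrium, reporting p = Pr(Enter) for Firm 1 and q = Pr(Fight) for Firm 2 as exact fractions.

In a mixed NE each player is indifferent between their pure strategies, so the opponent's mix sets the indifference.
Firm 2 indifferent between Fight and Accommodate: p·8 + (1−p)·9 = p·9 + (1−p)·5 ⟹ 9 + (-1)p = 5 + 4p ⟹ p = 4/5.
Firm 1 indifferent between Enter and Stay out: q·9 + (1−q)·1 = q·0 + (1−q)·2 ⟹ 1 + 8q = 2 + (-2)q ⟹ q = 1/10.

p = 4/5, q = 1/10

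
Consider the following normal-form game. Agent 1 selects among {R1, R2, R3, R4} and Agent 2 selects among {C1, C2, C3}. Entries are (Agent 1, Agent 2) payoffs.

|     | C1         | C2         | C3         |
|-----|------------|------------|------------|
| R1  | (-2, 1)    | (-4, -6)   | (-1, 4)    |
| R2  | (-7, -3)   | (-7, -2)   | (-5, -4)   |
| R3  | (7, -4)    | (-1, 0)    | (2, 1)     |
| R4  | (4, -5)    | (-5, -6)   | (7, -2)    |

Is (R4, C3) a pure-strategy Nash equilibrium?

Holding Agent 2 at C3: Agent 1 gets 7 from R4, versus -1 from R1, -5 from R2, 2 from R3. No profitable deviation for Agent 1.
Holding Agent 1 at R4: Agent 2 gets -2 from C3, versus -5 from C1, -6 from C2. No profitable deviation for Agent 2 either.

Yes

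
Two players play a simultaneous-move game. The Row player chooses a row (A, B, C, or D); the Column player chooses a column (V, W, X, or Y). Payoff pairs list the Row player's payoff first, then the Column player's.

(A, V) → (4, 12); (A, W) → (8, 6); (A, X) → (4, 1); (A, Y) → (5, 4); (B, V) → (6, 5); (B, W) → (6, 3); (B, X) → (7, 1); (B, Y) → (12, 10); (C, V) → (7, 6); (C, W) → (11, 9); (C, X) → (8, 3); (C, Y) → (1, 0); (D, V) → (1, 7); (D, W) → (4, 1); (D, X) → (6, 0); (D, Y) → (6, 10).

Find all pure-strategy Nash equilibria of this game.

(B, Y) and (C, W)

A profile is a Nash equilibrium when each player is best-responding to the other.
The Row player's best responses — vs V: C (payoff 7); vs W: C (payoff 11); vs X: C (payoff 8); vs Y: B (payoff 12).
The Column player's best responses — vs A: V (payoff 12); vs B: Y (payoff 10); vs C: W (payoff 9); vs D: Y (payoff 10).
Mutual best responses occur at (B, Y) and (C, W); at each, neither player gains by switching.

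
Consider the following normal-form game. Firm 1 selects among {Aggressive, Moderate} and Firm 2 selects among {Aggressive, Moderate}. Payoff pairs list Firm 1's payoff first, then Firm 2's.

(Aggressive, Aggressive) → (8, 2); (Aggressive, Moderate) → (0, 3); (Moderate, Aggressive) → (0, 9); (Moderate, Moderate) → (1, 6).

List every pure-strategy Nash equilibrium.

Find each player's best response to every opponent strategy; NE are the intersections.
Firm 1's best responses — vs Aggressive: Aggressive (payoff 8); vs Moderate: Moderate (payoff 1).
Firm 2's best responses — vs Aggressive: Moderate (payoff 3); vs Moderate: Aggressive (payoff 9).
No cell has both players best-responding. For instance, Firm 1's best reply to Moderate is Moderate, but against Moderate Firm 2 prefers Aggressive over Moderate.

There is no pure-strategy Nash equilibrium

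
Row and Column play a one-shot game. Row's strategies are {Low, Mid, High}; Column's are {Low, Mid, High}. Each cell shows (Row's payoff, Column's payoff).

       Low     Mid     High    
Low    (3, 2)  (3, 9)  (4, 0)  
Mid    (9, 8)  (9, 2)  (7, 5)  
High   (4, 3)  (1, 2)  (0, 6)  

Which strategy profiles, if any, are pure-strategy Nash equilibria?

A profile is a Nash equilibrium when each player is best-responding to the other.
Row's best responses — vs Low: Mid (payoff 9); vs Mid: Mid (payoff 9); vs High: Mid (payoff 7).
Column's best responses — vs Low: Mid (payoff 9); vs Mid: Low (payoff 8); vs High: High (payoff 6).
The only mutual best response is (Mid, Low); neither player gains by switching there.

(Mid, Low)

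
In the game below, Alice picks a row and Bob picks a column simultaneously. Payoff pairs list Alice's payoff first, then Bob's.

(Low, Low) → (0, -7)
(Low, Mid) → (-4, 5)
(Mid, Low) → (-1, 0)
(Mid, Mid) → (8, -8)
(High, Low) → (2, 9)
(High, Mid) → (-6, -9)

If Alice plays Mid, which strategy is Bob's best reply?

Low

With Alice fixed at Mid, Bob's payoffs are: Low → 0, Mid → -8.
The maximum is 0, achieved by Low.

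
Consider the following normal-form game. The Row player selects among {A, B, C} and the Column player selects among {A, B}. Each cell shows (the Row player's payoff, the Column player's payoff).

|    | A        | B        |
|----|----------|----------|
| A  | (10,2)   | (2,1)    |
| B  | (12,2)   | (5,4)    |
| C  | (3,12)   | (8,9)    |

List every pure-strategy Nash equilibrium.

A profile is a Nash equilibrium when each player is best-responding to the other.
The Row player's best responses — vs A: B (payoff 12); vs B: C (payoff 8).
The Column player's best responses — vs A: A (payoff 2); vs B: B (payoff 4); vs C: A (payoff 12).
No cell has both players best-responding. For instance, the Row player's best reply to A is B, but against B the Column player prefers B over A.

There is no pure-strategy Nash equilibrium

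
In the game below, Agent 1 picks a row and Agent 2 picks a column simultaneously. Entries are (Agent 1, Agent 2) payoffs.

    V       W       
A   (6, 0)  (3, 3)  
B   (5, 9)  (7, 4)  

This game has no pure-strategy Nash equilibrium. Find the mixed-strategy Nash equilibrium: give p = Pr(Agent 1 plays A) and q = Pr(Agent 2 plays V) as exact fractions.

p = 5/8, q = 4/5

Each player's mixing probability is pinned down by making the *other* player indifferent.
Agent 2 indifferent between V and W: p·0 + (1−p)·9 = p·3 + (1−p)·4 ⟹ 9 + (-9)p = 4 + (-1)p ⟹ p = 5/8.
Agent 1 indifferent between A and B: q·6 + (1−q)·3 = q·5 + (1−q)·7 ⟹ 3 + 3q = 7 + (-2)q ⟹ q = 4/5.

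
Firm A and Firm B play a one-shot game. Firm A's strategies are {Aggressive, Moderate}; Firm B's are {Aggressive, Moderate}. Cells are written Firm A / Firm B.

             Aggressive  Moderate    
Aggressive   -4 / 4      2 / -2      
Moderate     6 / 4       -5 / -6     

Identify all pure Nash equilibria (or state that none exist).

(Moderate, Aggressive)

Find each player's best response to every opponent strategy; NE are the intersections.
Firm A's best responses — vs Aggressive: Moderate (payoff 6); vs Moderate: Aggressive (payoff 2).
Firm B's best responses — vs Aggressive: Aggressive (payoff 4); vs Moderate: Aggressive (payoff 4).
The only mutual best response is (Moderate, Aggressive); neither player gains by switching there.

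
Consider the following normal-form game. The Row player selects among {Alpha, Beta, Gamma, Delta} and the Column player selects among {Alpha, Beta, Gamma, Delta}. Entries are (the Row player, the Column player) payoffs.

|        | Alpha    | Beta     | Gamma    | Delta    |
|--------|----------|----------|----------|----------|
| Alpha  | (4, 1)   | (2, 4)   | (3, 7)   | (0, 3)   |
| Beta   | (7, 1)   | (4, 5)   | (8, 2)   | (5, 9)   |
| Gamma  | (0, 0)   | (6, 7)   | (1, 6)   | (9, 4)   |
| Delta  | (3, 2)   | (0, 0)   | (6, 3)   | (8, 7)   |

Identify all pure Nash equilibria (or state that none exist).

Check mutual best responses: a cell is a NE iff neither player can gain by unilaterally deviating.
The Row player's best responses — vs Alpha: Beta (payoff 7); vs Beta: Gamma (payoff 6); vs Gamma: Beta (payoff 8); vs Delta: Gamma (payoff 9).
The Column player's best responses — vs Alpha: Gamma (payoff 7); vs Beta: Delta (payoff 9); vs Gamma: Beta (payoff 7); vs Delta: Delta (payoff 7).
The only mutual best response is (Gamma, Beta); neither player gains by switching there.

(Gamma, Beta)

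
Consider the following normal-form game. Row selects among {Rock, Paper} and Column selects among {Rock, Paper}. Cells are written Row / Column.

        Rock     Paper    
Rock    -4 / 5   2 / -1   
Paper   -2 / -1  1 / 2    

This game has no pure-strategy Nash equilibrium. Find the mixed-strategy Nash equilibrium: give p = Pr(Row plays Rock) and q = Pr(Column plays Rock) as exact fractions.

p = 1/3, q = 1/3

In a mixed NE each player is indifferent between their pure strategies, so the opponent's mix sets the indifference.
Column indifferent between Rock and Paper: p·5 + (1−p)·(-1) = p·(-1) + (1−p)·2 ⟹ (-1) + 6p = 2 + (-3)p ⟹ p = 1/3.
Row indifferent between Rock and Paper: q·(-4) + (1−q)·2 = q·(-2) + (1−q)·1 ⟹ 2 + (-6)q = 1 + (-3)q ⟹ q = 1/3.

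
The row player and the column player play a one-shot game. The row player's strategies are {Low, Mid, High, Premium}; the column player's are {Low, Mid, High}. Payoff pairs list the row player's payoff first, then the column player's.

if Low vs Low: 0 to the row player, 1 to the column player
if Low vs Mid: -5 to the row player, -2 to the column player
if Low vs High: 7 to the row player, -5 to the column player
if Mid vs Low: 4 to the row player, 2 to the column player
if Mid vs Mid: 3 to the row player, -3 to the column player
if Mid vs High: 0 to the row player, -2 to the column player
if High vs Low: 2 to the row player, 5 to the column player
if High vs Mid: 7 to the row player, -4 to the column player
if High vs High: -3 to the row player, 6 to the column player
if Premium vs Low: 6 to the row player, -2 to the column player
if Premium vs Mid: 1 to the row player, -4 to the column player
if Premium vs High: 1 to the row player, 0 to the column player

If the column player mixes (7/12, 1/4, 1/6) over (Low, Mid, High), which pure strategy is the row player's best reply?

Premium

The row player's best reply maximizes expected payoff against the mix.
Low: (7/12)·0 + (1/4)·(-5) + (1/6)·7 = -1/12
Mid: (7/12)·4 + (1/4)·3 + (1/6)·0 = 37/12
High: (7/12)·2 + (1/4)·7 + (1/6)·(-3) = 29/12
Premium: (7/12)·6 + (1/4)·1 + (1/6)·1 = 47/12
Highest expected payoff is 47/12, from Premium.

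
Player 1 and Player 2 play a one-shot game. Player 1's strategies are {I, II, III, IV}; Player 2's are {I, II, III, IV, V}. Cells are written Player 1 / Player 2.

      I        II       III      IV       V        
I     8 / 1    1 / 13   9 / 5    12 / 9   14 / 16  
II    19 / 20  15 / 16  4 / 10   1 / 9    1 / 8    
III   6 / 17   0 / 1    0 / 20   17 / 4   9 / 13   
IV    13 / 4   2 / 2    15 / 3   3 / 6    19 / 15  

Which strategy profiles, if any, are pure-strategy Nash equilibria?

(II, I) and (IV, V)

Check mutual best responses: a cell is a NE iff neither player can gain by unilaterally deviating.
Player 1's best responses — vs I: II (payoff 19); vs II: II (payoff 15); vs III: IV (payoff 15); vs IV: III (payoff 17); vs V: IV (payoff 19).
Player 2's best responses — vs I: V (payoff 16); vs II: I (payoff 20); vs III: III (payoff 20); vs IV: V (payoff 15).
Mutual best responses occur at (II, I) and (IV, V); at each, neither player gains by switching.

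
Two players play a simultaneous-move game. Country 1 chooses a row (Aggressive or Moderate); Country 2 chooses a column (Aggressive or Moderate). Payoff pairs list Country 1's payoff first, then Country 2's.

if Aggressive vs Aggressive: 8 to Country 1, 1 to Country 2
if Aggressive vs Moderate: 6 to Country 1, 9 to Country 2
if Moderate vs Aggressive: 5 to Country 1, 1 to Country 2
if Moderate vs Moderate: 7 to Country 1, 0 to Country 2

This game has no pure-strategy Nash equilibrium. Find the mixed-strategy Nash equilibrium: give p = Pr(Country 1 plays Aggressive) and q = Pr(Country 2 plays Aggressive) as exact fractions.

p = 1/9, q = 1/4

In a mixed NE each player is indifferent between their pure strategies, so the opponent's mix sets the indifference.
Country 2 indifferent between Aggressive and Moderate: p·1 + (1−p)·1 = p·9 + (1−p)·0 ⟹ 1 + 0p = 0 + 9p ⟹ p = 1/9.
Country 1 indifferent between Aggressive and Moderate: q·8 + (1−q)·6 = q·5 + (1−q)·7 ⟹ 6 + 2q = 7 + (-2)q ⟹ q = 1/4.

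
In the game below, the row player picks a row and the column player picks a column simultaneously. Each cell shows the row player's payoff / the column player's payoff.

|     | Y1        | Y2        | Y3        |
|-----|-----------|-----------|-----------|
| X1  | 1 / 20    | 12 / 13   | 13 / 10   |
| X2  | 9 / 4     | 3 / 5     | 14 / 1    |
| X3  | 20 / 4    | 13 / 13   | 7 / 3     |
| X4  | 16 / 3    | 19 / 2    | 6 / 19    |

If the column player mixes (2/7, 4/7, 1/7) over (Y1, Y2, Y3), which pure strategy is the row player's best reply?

X4

The row player's best reply maximizes expected payoff against the mix.
X1: (2/7)·1 + (4/7)·12 + (1/7)·13 = 9
X2: (2/7)·9 + (4/7)·3 + (1/7)·14 = 44/7
X3: (2/7)·20 + (4/7)·13 + (1/7)·7 = 99/7
X4: (2/7)·16 + (4/7)·19 + (1/7)·6 = 114/7
Highest expected payoff is 114/7, from X4.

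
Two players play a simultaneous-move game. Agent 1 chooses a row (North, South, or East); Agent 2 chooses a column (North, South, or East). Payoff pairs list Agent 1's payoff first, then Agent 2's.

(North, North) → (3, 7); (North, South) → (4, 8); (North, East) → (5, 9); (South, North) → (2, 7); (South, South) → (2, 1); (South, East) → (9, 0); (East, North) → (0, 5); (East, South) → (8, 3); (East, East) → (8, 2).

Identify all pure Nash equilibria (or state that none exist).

None

Find each player's best response to every opponent strategy; NE are the intersections.
Agent 1's best responses — vs North: North (payoff 3); vs South: East (payoff 8); vs East: South (payoff 9).
Agent 2's best responses — vs North: East (payoff 9); vs South: North (payoff 7); vs East: North (payoff 5).
No cell has both players best-responding. For instance, Agent 1's best reply to North is North, but against North Agent 2 prefers East over North.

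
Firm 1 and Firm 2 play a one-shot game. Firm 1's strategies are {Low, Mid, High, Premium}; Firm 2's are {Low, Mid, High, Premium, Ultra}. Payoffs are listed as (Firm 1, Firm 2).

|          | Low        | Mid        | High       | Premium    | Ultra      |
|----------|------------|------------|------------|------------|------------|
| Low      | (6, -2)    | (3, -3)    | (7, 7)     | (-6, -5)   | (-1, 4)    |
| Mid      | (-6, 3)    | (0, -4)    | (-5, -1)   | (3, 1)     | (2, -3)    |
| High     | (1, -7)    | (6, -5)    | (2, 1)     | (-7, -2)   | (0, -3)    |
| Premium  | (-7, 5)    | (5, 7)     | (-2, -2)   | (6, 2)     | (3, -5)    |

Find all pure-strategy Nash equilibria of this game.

(Low, High)

Check mutual best responses: a cell is a NE iff neither player can gain by unilaterally deviating.
Firm 1's best responses — vs Low: Low (payoff 6); vs Mid: High (payoff 6); vs High: Low (payoff 7); vs Premium: Premium (payoff 6); vs Ultra: Premium (payoff 3).
Firm 2's best responses — vs Low: High (payoff 7); vs Mid: Low (payoff 3); vs High: High (payoff 1); vs Premium: Mid (payoff 7).
The only mutual best response is (Low, High); neither player gains by switching there.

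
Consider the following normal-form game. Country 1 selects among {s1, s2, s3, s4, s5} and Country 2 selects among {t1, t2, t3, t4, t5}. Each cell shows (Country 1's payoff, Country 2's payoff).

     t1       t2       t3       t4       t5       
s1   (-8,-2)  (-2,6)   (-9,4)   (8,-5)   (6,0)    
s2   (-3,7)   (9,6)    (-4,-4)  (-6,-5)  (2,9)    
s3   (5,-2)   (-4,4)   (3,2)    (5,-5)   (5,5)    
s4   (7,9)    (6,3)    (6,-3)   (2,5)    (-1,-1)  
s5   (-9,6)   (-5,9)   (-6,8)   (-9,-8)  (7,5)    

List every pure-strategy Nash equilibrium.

(s4, t1)

Check mutual best responses: a cell is a NE iff neither player can gain by unilaterally deviating.
Country 1's best responses — vs t1: s4 (payoff 7); vs t2: s2 (payoff 9); vs t3: s4 (payoff 6); vs t4: s1 (payoff 8); vs t5: s5 (payoff 7).
Country 2's best responses — vs s1: t2 (payoff 6); vs s2: t5 (payoff 9); vs s3: t5 (payoff 5); vs s4: t1 (payoff 9); vs s5: t2 (payoff 9).
The only mutual best response is (s4, t1); neither player gains by switching there.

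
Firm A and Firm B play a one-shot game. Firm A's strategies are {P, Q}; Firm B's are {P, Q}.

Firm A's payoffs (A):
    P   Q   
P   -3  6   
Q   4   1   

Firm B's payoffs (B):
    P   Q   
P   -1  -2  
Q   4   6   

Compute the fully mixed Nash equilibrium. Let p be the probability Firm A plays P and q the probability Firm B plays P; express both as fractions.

Each player's mixing probability is pinned down by making the *other* player indifferent.
Firm B indifferent between P and Q: p·(-1) + (1−p)·4 = p·(-2) + (1−p)·6 ⟹ 4 + (-5)p = 6 + (-8)p ⟹ p = 2/3.
Firm A indifferent between P and Q: q·(-3) + (1−q)·6 = q·4 + (1−q)·1 ⟹ 6 + (-9)q = 1 + 3q ⟹ q = 5/12.

p = 2/3, q = 5/12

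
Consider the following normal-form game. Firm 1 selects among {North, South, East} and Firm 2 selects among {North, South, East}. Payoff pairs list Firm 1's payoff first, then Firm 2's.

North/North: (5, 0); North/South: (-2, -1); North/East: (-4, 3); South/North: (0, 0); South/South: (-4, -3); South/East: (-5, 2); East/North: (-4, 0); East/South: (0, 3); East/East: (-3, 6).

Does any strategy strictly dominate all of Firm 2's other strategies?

Check whether one of Firm 2's strategies beats all alternatives regardless of what the opponent does.
East strictly dominates: vs North: 3 > each of {0, -1}; vs South: 2 > each of {0, -3}; vs East: 6 > each of {0, 3}.

East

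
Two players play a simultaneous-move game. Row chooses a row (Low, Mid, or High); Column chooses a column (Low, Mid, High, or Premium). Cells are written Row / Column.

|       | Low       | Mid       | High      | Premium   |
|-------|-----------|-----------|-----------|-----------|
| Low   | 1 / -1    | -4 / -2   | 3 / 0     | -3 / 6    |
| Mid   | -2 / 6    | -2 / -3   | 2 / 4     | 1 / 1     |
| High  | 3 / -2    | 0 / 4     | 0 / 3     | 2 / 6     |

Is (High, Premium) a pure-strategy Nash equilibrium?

Holding Column at Premium: Row gets 2 from High, versus -3 from Low, 1 from Mid. No profitable deviation for Row.
Holding Row at High: Column gets 6 from Premium, versus -2 from Low, 4 from Mid, 3 from High. No profitable deviation for Column either.

Yes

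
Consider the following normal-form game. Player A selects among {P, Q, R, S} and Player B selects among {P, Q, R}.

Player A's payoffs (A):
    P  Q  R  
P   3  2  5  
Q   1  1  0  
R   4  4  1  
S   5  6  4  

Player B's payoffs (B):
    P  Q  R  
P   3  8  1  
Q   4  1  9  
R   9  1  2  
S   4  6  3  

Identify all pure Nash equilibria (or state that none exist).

A profile is a Nash equilibrium when each player is best-responding to the other.
Player A's best responses — vs P: S (payoff 5); vs Q: S (payoff 6); vs R: P (payoff 5).
Player B's best responses — vs P: Q (payoff 8); vs Q: R (payoff 9); vs R: P (payoff 9); vs S: Q (payoff 6).
The only mutual best response is (S, Q); neither player gains by switching there.

(S, Q)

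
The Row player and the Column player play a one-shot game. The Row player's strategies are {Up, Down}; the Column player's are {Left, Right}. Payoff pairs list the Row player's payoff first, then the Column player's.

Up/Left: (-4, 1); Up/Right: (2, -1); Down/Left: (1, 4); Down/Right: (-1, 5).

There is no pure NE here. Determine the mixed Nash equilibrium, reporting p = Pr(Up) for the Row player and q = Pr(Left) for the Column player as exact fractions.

Each player's mixing probability is pinned down by making the *other* player indifferent.
The Column player indifferent between Left and Right: p·1 + (1−p)·4 = p·(-1) + (1−p)·5 ⟹ 4 + (-3)p = 5 + (-6)p ⟹ p = 1/3.
The Row player indifferent between Up and Down: q·(-4) + (1−q)·2 = q·1 + (1−q)·(-1) ⟹ 2 + (-6)q = (-1) + 2q ⟹ q = 3/8.

p = 1/3, q = 3/8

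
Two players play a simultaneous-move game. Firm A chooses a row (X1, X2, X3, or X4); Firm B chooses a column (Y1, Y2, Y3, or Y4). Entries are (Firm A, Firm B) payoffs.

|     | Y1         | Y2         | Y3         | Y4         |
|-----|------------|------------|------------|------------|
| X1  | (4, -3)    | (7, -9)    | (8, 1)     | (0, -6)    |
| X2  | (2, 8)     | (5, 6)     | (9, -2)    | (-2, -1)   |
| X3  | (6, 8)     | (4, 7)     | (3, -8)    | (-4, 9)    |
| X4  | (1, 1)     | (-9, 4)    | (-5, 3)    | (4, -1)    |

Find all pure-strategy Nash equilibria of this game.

A profile is a Nash equilibrium when each player is best-responding to the other.
Firm A's best responses — vs Y1: X3 (payoff 6); vs Y2: X1 (payoff 7); vs Y3: X2 (payoff 9); vs Y4: X4 (payoff 4).
Firm B's best responses — vs X1: Y3 (payoff 1); vs X2: Y1 (payoff 8); vs X3: Y4 (payoff 9); vs X4: Y2 (payoff 4).
No cell has both players best-responding. For instance, Firm A's best reply to Y1 is X3, but against X3 Firm B prefers Y4 over Y1.

There is no pure-strategy Nash equilibrium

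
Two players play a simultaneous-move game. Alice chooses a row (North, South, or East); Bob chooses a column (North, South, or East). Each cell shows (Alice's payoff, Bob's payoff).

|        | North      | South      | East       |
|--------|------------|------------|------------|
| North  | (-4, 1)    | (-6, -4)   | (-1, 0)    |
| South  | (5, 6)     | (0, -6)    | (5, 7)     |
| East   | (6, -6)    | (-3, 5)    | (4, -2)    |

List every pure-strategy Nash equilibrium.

(South, East)

Find each player's best response to every opponent strategy; NE are the intersections.
Alice's best responses — vs North: East (payoff 6); vs South: South (payoff 0); vs East: South (payoff 5).
Bob's best responses — vs North: North (payoff 1); vs South: East (payoff 7); vs East: South (payoff 5).
The only mutual best response is (South, East); neither player gains by switching there.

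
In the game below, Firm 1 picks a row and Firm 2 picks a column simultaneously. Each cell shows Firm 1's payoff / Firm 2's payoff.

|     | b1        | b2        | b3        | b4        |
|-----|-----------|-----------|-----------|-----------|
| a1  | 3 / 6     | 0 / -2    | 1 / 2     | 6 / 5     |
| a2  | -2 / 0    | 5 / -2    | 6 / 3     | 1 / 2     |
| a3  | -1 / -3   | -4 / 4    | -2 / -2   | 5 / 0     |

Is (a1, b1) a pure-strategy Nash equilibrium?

Holding Firm 2 at b1: Firm 1 gets 3 from a1, versus -2 from a2, -1 from a3. No profitable deviation for Firm 1.
Holding Firm 1 at a1: Firm 2 gets 6 from b1, versus -2 from b2, 2 from b3, 5 from b4. No profitable deviation for Firm 2 either.

Yes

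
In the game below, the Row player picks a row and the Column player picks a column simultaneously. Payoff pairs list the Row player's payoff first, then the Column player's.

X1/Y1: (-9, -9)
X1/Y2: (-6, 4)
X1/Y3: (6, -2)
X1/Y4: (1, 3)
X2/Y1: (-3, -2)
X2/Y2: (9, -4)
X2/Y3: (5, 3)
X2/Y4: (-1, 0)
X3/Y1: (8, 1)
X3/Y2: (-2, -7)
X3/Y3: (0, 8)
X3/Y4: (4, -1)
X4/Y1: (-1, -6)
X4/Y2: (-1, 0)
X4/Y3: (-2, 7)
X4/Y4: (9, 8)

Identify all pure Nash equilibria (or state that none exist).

(X4, Y4)

A profile is a Nash equilibrium when each player is best-responding to the other.
The Row player's best responses — vs Y1: X3 (payoff 8); vs Y2: X2 (payoff 9); vs Y3: X1 (payoff 6); vs Y4: X4 (payoff 9).
The Column player's best responses — vs X1: Y2 (payoff 4); vs X2: Y3 (payoff 3); vs X3: Y3 (payoff 8); vs X4: Y4 (payoff 8).
The only mutual best response is (X4, Y4); neither player gains by switching there.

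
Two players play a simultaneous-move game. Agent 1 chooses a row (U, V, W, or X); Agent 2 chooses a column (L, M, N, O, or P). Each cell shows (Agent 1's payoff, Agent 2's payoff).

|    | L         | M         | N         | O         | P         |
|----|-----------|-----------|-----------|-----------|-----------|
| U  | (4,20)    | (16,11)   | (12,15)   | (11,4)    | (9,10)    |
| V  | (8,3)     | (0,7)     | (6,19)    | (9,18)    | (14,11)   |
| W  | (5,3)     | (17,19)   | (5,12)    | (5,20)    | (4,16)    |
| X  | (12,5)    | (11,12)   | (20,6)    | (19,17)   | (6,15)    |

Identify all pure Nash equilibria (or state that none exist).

Check mutual best responses: a cell is a NE iff neither player can gain by unilaterally deviating.
Agent 1's best responses — vs L: X (payoff 12); vs M: W (payoff 17); vs N: X (payoff 20); vs O: X (payoff 19); vs P: V (payoff 14).
Agent 2's best responses — vs U: L (payoff 20); vs V: N (payoff 19); vs W: O (payoff 20); vs X: O (payoff 17).
The only mutual best response is (X, O); neither player gains by switching there.

(X, O)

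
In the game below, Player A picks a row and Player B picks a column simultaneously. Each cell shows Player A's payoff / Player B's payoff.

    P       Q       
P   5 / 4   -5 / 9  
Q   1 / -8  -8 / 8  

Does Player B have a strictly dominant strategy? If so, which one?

Q

Check whether one of Player B's strategies beats all alternatives regardless of what the opponent does.
Q strictly dominates: vs P: 9 > 4; vs Q: 8 > -8.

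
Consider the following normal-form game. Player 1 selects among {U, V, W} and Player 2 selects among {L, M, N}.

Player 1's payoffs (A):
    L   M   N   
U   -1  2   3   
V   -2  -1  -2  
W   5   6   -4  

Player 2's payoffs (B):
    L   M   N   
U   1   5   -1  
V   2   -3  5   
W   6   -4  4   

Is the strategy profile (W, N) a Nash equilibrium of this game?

Holding Player 2 at N: Player 1 gets -4 from W but could get 3 by switching to U. Player 1 has a profitable deviation.

No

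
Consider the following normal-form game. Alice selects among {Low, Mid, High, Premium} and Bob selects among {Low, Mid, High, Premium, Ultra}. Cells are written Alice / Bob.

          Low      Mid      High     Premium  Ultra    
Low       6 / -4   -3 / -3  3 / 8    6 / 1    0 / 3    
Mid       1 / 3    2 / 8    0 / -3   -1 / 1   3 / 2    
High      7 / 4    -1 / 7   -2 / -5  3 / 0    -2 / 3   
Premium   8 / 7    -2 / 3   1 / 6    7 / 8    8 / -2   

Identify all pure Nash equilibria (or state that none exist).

(Low, High), (Mid, Mid), and (Premium, Premium)

Check mutual best responses: a cell is a NE iff neither player can gain by unilaterally deviating.
Alice's best responses — vs Low: Premium (payoff 8); vs Mid: Mid (payoff 2); vs High: Low (payoff 3); vs Premium: Premium (payoff 7); vs Ultra: Premium (payoff 8).
Bob's best responses — vs Low: High (payoff 8); vs Mid: Mid (payoff 8); vs High: Mid (payoff 7); vs Premium: Premium (payoff 8).
Mutual best responses occur at (Low, High), (Mid, Mid), and (Premium, Premium); at each, neither player gains by switching.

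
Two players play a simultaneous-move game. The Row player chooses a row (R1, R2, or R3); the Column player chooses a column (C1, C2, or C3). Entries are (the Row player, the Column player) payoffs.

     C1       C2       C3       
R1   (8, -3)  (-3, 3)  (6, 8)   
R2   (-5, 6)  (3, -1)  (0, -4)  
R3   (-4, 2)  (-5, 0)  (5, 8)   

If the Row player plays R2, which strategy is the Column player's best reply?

C1

With the Row player fixed at R2, the Column player's payoffs are: C1 → 6, C2 → -1, C3 → -4.
The maximum is 6, achieved by C1.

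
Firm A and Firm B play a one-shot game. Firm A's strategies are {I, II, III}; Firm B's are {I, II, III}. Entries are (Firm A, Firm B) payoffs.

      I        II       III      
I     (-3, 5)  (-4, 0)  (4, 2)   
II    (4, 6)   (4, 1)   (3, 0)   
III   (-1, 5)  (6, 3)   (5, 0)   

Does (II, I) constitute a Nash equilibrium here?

Yes

Holding Firm B at I: Firm A gets 4 from II, versus -3 from I, -1 from III. No profitable deviation for Firm A.
Holding Firm A at II: Firm B gets 6 from I, versus 1 from II, 0 from III. No profitable deviation for Firm B either.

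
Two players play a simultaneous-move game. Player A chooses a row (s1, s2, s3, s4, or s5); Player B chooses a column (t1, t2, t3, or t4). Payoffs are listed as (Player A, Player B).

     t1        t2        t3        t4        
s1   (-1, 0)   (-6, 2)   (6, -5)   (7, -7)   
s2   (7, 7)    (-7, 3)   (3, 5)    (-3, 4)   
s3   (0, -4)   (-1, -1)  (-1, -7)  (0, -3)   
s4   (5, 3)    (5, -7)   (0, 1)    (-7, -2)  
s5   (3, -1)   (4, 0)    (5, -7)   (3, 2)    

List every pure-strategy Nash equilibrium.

(s2, t1)

A profile is a Nash equilibrium when each player is best-responding to the other.
Player A's best responses — vs t1: s2 (payoff 7); vs t2: s4 (payoff 5); vs t3: s1 (payoff 6); vs t4: s1 (payoff 7).
Player B's best responses — vs s1: t2 (payoff 2); vs s2: t1 (payoff 7); vs s3: t2 (payoff -1); vs s4: t1 (payoff 3); vs s5: t4 (payoff 2).
The only mutual best response is (s2, t1); neither player gains by switching there.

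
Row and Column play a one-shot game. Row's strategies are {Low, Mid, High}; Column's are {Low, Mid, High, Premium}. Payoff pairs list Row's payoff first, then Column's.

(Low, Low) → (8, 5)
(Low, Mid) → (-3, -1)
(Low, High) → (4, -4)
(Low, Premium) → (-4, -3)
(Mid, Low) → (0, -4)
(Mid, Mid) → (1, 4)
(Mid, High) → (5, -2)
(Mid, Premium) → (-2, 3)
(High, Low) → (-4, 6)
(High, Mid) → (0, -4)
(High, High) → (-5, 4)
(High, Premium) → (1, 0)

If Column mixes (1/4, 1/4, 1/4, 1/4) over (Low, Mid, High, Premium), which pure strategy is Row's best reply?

Low

Row's best reply maximizes expected payoff against the mix.
Low: (1/4)·8 + (1/4)·(-3) + (1/4)·4 + (1/4)·(-4) = 5/4
Mid: (1/4)·0 + (1/4)·1 + (1/4)·5 + (1/4)·(-2) = 1
High: (1/4)·(-4) + (1/4)·0 + (1/4)·(-5) + (1/4)·1 = -2
Highest expected payoff is 5/4, from Low.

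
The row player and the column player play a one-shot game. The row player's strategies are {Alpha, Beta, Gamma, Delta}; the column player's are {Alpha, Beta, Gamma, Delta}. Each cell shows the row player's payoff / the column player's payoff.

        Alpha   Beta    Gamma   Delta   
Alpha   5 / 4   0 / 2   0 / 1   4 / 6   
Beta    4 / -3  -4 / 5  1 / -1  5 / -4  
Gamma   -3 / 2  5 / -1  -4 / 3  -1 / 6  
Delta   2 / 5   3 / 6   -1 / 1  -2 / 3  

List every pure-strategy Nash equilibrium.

Find each player's best response to every opponent strategy; NE are the intersections.
The row player's best responses — vs Alpha: Alpha (payoff 5); vs Beta: Gamma (payoff 5); vs Gamma: Beta (payoff 1); vs Delta: Beta (payoff 5).
The column player's best responses — vs Alpha: Delta (payoff 6); vs Beta: Beta (payoff 5); vs Gamma: Delta (payoff 6); vs Delta: Beta (payoff 6).
No cell has both players best-responding. For instance, the row player's best reply to Alpha is Alpha, but against Alpha the column player prefers Delta over Alpha.

No pure-strategy Nash equilibrium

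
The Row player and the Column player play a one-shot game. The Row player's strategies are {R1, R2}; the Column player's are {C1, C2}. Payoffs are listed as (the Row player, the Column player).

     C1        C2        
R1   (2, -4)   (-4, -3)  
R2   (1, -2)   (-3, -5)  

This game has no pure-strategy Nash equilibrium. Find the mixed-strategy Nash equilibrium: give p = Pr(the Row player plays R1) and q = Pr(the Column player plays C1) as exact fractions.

p = 3/4, q = 1/2

In a mixed NE each player is indifferent between their pure strategies, so the opponent's mix sets the indifference.
The Column player indifferent between C1 and C2: p·(-4) + (1−p)·(-2) = p·(-3) + (1−p)·(-5) ⟹ (-2) + (-2)p = (-5) + 2p ⟹ p = 3/4.
The Row player indifferent between R1 and R2: q·2 + (1−q)·(-4) = q·1 + (1−q)·(-3) ⟹ (-4) + 6q = (-3) + 4q ⟹ q = 1/2.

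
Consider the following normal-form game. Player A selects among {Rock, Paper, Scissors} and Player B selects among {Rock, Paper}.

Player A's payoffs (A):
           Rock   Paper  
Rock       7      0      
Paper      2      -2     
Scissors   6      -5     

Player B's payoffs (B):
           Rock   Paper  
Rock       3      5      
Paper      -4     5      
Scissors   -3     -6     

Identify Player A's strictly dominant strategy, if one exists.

Check whether one of Player A's strategies beats all alternatives regardless of what the opponent does.
Rock strictly dominates: vs Rock: 7 > each of {2, 6}; vs Paper: 0 > each of {-2, -5}.

Rock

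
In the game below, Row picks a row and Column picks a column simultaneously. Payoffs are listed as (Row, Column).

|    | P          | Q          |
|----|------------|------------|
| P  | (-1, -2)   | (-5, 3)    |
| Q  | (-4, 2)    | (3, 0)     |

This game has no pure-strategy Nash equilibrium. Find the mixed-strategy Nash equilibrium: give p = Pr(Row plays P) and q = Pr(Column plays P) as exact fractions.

p = 2/7, q = 8/11

Each player's mixing probability is pinned down by making the *other* player indifferent.
Column indifferent between P and Q: p·(-2) + (1−p)·2 = p·3 + (1−p)·0 ⟹ 2 + (-4)p = 0 + 3p ⟹ p = 2/7.
Row indifferent between P and Q: q·(-1) + (1−q)·(-5) = q·(-4) + (1−q)·3 ⟹ (-5) + 4q = 3 + (-7)q ⟹ q = 8/11.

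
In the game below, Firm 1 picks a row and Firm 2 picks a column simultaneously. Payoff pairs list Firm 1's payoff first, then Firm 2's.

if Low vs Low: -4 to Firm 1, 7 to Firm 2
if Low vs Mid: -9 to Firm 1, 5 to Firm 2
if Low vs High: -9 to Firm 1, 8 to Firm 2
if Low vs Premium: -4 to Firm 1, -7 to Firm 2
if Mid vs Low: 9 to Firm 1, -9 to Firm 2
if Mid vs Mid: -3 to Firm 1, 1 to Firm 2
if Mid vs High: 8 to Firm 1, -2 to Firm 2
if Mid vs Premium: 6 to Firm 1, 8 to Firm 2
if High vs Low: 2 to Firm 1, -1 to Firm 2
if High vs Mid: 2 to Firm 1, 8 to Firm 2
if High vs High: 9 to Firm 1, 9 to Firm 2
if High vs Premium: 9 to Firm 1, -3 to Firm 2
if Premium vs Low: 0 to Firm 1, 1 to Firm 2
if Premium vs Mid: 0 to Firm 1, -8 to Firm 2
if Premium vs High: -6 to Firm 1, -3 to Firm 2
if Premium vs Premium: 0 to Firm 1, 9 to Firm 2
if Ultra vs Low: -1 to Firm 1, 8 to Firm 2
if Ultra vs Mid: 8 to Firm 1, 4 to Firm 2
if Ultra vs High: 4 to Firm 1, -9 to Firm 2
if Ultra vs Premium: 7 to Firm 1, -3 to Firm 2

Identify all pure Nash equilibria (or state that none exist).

(High, High)

Check mutual best responses: a cell is a NE iff neither player can gain by unilaterally deviating.
Firm 1's best responses — vs Low: Mid (payoff 9); vs Mid: Ultra (payoff 8); vs High: High (payoff 9); vs Premium: High (payoff 9).
Firm 2's best responses — vs Low: High (payoff 8); vs Mid: Premium (payoff 8); vs High: High (payoff 9); vs Premium: Premium (payoff 9); vs Ultra: Low (payoff 8).
The only mutual best response is (High, High); neither player gains by switching there.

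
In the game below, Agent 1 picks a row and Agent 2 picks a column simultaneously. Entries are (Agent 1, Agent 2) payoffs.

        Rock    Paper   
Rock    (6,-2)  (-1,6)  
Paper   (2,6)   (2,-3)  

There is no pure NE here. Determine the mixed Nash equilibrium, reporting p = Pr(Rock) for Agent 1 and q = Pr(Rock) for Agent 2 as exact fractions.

In a mixed NE each player is indifferent between their pure strategies, so the opponent's mix sets the indifference.
Agent 2 indifferent between Rock and Paper: p·(-2) + (1−p)·6 = p·6 + (1−p)·(-3) ⟹ 6 + (-8)p = (-3) + 9p ⟹ p = 9/17.
Agent 1 indifferent between Rock and Paper: q·6 + (1−q)·(-1) = q·2 + (1−q)·2 ⟹ (-1) + 7q = 2 + 0q ⟹ q = 3/7.

p = 9/17, q = 3/7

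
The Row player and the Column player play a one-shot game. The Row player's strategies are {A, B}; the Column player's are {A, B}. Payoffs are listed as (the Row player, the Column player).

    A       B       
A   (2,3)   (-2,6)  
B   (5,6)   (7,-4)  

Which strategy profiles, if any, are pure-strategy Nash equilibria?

A profile is a Nash equilibrium when each player is best-responding to the other.
The Row player's best responses — vs A: B (payoff 5); vs B: B (payoff 7).
The Column player's best responses — vs A: B (payoff 6); vs B: A (payoff 6).
The only mutual best response is (B, A); neither player gains by switching there.

(B, A)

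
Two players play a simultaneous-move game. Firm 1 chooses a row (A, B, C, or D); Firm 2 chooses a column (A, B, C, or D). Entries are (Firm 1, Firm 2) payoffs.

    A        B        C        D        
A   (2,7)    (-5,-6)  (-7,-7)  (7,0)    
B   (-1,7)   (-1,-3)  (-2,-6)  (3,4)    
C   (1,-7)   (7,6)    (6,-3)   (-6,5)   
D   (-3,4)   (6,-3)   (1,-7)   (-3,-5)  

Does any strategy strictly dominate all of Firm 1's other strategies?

No strictly dominant strategy

A strategy is strictly dominant if it gives Firm 1 a strictly higher payoff than every other strategy, against every choice by the opponent.
A is not dominant: against B, B gives -1 > -5.
B is not dominant: against A, A gives 2 > -1.
C is not dominant: against A, A gives 2 > 1.
D is not dominant: against A, A gives 2 > -3.
No single strategy is best against every opponent action.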